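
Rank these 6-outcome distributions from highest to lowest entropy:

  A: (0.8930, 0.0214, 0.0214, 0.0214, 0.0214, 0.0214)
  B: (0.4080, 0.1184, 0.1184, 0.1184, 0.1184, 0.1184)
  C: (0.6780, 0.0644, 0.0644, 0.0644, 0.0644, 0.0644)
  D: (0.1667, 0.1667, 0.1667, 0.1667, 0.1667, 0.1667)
D > B > C > A

Key insight: Entropy is maximized by uniform distributions and minimized by concentrated distributions.

Entropies:
  H(A) = 0.7392 bits
  H(B) = 2.3500 bits
  H(C) = 1.6542 bits
  H(D) = 2.5850 bits

Ranking: D > B > C > A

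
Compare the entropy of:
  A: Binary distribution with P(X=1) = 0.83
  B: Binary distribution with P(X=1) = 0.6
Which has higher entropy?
B

For binary distributions, entropy is maximized at p=0.5 and decreases as p moves toward 0 or 1.

H(A) = H(0.83) = 0.6577 bits
H(B) = H(0.6) = 0.9710 bits

Distribution B (p=0.6) is closer to uniform (p=0.5), so it has higher entropy.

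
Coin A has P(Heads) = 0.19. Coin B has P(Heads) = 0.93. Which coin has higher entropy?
A

For binary distributions, entropy is maximized at p=0.5 and decreases as p moves toward 0 or 1.

H(A) = H(0.19) = 0.7015 bits
H(B) = H(0.93) = 0.3659 bits

Distribution A (p=0.19) is closer to uniform (p=0.5), so it has higher entropy.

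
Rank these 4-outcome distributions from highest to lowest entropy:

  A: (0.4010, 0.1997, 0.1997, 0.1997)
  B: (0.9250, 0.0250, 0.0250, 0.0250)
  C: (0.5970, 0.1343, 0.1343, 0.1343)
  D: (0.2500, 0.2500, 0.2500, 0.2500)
D > A > C > B

Key insight: Entropy is maximized by uniform distributions and minimized by concentrated distributions.

Entropies:
  H(A) = 1.9209 bits
  H(B) = 0.5032 bits
  H(C) = 1.6114 bits
  H(D) = 2.0000 bits

Ranking: D > A > C > B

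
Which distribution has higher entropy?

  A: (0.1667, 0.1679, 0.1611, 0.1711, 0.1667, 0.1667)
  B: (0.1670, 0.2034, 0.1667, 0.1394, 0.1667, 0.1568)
A

Both distributions are close to uniform, making this a harder comparison.

H(A) = 2.5847 bits
H(B) = 2.5757 bits

The distribution closer to uniform has higher entropy.
Answer: A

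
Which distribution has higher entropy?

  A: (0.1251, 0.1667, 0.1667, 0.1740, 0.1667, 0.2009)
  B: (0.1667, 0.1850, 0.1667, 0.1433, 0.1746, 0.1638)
B

Both distributions are close to uniform, making this a harder comparison.

H(A) = 2.5718 bits
H(B) = 2.5808 bits

The distribution closer to uniform has higher entropy.
Answer: B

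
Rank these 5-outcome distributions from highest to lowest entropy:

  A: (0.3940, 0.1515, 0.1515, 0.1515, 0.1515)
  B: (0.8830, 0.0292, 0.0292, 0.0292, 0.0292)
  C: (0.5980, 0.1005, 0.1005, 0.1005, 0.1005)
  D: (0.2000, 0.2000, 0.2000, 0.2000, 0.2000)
D > A > C > B

Key insight: Entropy is maximized by uniform distributions and minimized by concentrated distributions.

Entropies:
  H(A) = 2.1793 bits
  H(B) = 0.7547 bits
  H(C) = 1.7761 bits
  H(D) = 2.3219 bits

Ranking: D > A > C > B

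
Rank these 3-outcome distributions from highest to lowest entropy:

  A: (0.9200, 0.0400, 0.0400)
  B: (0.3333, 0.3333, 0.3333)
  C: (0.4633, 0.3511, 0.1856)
B > C > A

Key insight: Entropy is maximized by uniform distributions and minimized by concentrated distributions.

- Uniform distributions have maximum entropy log₂(3) = 1.5850 bits
- The more "peaked" or concentrated a distribution, the lower its entropy

Entropies:
  H(A) = 0.4822 bits
  H(B) = 1.5850 bits
  H(C) = 1.4954 bits

Ranking: B > C > A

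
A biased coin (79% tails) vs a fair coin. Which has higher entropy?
Fair coin

The fair coin is uniform (p=0.5), maximizing binary entropy at 1 bit. The biased coin has H(0.79) ≈ 0.741 bits — its outcome is more predictable, so its entropy is lower.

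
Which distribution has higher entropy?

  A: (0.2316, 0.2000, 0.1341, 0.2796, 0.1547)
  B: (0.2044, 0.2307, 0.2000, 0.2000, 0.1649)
B

Both distributions are close to uniform, making this a harder comparison.

H(A) = 2.2724 bits
H(B) = 2.3139 bits

The distribution closer to uniform has higher entropy.
Answer: B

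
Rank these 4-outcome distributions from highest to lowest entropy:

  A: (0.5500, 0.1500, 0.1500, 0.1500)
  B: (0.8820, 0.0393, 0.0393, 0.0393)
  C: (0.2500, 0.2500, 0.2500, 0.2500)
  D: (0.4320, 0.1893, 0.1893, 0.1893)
C > D > A > B

Key insight: Entropy is maximized by uniform distributions and minimized by concentrated distributions.

Entropies:
  H(A) = 1.7060 bits
  H(B) = 0.7106 bits
  H(C) = 2.0000 bits
  H(D) = 1.8869 bits

Ranking: C > D > A > B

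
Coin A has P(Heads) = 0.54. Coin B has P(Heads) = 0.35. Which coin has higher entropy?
A

For binary distributions, entropy is maximized at p=0.5 and decreases as p moves toward 0 or 1.

H(A) = H(0.54) = 0.9954 bits
H(B) = H(0.35) = 0.9341 bits

Distribution A (p=0.54) is closer to uniform (p=0.5), so it has higher entropy.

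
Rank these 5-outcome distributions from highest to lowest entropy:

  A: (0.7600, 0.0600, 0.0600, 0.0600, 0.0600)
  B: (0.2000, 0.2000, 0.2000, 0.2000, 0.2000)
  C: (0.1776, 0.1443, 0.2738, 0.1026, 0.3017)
B > C > A

Key insight: Entropy is maximized by uniform distributions and minimized by concentrated distributions.

- Uniform distributions have maximum entropy log₂(5) = 2.3219 bits
- The more "peaked" or concentrated a distribution, the lower its entropy

Entropies:
  H(A) = 1.2750 bits
  H(B) = 2.3219 bits
  H(C) = 2.2160 bits

Ranking: B > C > A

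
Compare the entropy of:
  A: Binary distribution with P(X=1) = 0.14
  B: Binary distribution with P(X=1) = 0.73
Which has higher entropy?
B

For binary distributions, entropy is maximized at p=0.5 and decreases as p moves toward 0 or 1.

H(A) = H(0.14) = 0.5842 bits
H(B) = H(0.73) = 0.8415 bits

Distribution B (p=0.73) is closer to uniform (p=0.5), so it has higher entropy.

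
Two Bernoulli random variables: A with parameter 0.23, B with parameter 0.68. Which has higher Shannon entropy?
B

For binary distributions, entropy is maximized at p=0.5 and decreases as p moves toward 0 or 1.

H(A) = H(0.23) = 0.7780 bits
H(B) = H(0.68) = 0.9044 bits

Distribution B (p=0.68) is closer to uniform (p=0.5), so it has higher entropy.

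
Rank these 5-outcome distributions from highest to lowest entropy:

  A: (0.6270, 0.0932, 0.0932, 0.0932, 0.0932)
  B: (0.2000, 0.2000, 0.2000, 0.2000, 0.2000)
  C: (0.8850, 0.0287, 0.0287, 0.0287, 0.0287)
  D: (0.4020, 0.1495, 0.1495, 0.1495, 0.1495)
B > D > A > C

Key insight: Entropy is maximized by uniform distributions and minimized by concentrated distributions.

Entropies:
  H(A) = 1.6989 bits
  H(B) = 2.3219 bits
  H(C) = 0.7448 bits
  H(D) = 2.1681 bits

Ranking: B > D > A > C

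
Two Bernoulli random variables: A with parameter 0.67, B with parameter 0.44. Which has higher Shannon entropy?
B

For binary distributions, entropy is maximized at p=0.5 and decreases as p moves toward 0 or 1.

H(A) = H(0.67) = 0.9149 bits
H(B) = H(0.44) = 0.9896 bits

Distribution B (p=0.44) is closer to uniform (p=0.5), so it has higher entropy.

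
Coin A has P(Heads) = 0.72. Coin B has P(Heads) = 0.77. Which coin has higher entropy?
A

For binary distributions, entropy is maximized at p=0.5 and decreases as p moves toward 0 or 1.

H(A) = H(0.72) = 0.8555 bits
H(B) = H(0.77) = 0.7780 bits

Distribution A (p=0.72) is closer to uniform (p=0.5), so it has higher entropy.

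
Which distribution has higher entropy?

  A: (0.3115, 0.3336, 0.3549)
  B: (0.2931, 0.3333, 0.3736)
A

Both distributions are close to uniform, making this a harder comparison.

H(A) = 1.5829 bits
H(B) = 1.5779 bits

The distribution closer to uniform has higher entropy.
Answer: A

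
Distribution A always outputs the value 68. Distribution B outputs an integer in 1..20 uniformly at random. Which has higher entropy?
B

A is deterministic, so H(A) = 0. B is uniform over 20 outcomes, so H(B) = log₂(20) = 4.322 bits. Any distribution with genuine randomness has higher entropy than a deterministic one.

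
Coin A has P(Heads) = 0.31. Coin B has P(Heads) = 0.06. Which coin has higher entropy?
A

For binary distributions, entropy is maximized at p=0.5 and decreases as p moves toward 0 or 1.

H(A) = H(0.31) = 0.8932 bits
H(B) = H(0.06) = 0.3274 bits

Distribution A (p=0.31) is closer to uniform (p=0.5), so it has higher entropy.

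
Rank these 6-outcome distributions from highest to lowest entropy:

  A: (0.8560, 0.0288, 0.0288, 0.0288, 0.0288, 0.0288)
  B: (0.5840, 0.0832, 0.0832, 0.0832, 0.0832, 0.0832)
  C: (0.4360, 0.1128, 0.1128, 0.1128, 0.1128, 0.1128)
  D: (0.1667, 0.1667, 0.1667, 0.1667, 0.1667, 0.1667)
D > C > B > A

Key insight: Entropy is maximized by uniform distributions and minimized by concentrated distributions.

Entropies:
  H(A) = 0.9290 bits
  H(B) = 1.9455 bits
  H(C) = 2.2977 bits
  H(D) = 2.5850 bits

Ranking: D > C > B > A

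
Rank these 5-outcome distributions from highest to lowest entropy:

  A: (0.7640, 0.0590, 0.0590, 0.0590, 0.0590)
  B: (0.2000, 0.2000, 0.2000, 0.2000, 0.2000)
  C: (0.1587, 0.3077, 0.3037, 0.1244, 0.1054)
B > C > A

Key insight: Entropy is maximized by uniform distributions and minimized by concentrated distributions.

- Uniform distributions have maximum entropy log₂(5) = 2.3219 bits
- The more "peaked" or concentrated a distribution, the lower its entropy

Entropies:
  H(A) = 1.2603 bits
  H(B) = 2.3219 bits
  H(C) = 2.1831 bits

Ranking: B > C > A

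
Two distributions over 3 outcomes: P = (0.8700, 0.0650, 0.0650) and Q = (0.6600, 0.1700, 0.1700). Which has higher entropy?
Q

P is highly concentrated on one outcome (87%), making it nearly deterministic. Q spreads its mass more evenly (max 66%). The more spread-out distribution has higher entropy: H(P) ≈ 0.687 bits, H(Q) ≈ 1.265 bits.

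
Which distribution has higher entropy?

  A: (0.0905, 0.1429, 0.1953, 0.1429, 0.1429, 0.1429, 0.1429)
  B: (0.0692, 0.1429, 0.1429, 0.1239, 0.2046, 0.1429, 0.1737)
A

Both distributions are close to uniform, making this a harder comparison.

H(A) = 2.7790 bits
H(B) = 2.7501 bits

The distribution closer to uniform has higher entropy.
Answer: A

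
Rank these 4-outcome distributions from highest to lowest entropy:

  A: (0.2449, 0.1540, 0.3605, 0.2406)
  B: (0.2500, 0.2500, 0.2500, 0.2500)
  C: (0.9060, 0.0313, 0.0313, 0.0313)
B > A > C

Key insight: Entropy is maximized by uniform distributions and minimized by concentrated distributions.

- Uniform distributions have maximum entropy log₂(4) = 2.0000 bits
- The more "peaked" or concentrated a distribution, the lower its entropy

Entropies:
  H(A) = 1.9379 bits
  H(B) = 2.0000 bits
  H(C) = 0.5987 bits

Ranking: B > A > C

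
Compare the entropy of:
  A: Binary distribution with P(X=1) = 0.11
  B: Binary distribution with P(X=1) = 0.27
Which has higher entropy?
B

For binary distributions, entropy is maximized at p=0.5 and decreases as p moves toward 0 or 1.

H(A) = H(0.11) = 0.4999 bits
H(B) = H(0.27) = 0.8415 bits

Distribution B (p=0.27) is closer to uniform (p=0.5), so it has higher entropy.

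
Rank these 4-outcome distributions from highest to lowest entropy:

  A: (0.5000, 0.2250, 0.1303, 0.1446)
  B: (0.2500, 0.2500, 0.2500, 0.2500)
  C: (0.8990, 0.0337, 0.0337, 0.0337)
B > A > C

Key insight: Entropy is maximized by uniform distributions and minimized by concentrated distributions.

- Uniform distributions have maximum entropy log₂(4) = 2.0000 bits
- The more "peaked" or concentrated a distribution, the lower its entropy

Entropies:
  H(A) = 1.7708 bits
  H(B) = 2.0000 bits
  H(C) = 0.6322 bits

Ranking: B > A > C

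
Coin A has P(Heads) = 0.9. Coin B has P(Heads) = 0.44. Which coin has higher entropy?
B

For binary distributions, entropy is maximized at p=0.5 and decreases as p moves toward 0 or 1.

H(A) = H(0.9) = 0.4690 bits
H(B) = H(0.44) = 0.9896 bits

Distribution B (p=0.44) is closer to uniform (p=0.5), so it has higher entropy.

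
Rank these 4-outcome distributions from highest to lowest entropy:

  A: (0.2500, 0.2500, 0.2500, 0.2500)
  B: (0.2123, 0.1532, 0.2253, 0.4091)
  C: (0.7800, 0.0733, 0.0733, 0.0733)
A > B > C

Key insight: Entropy is maximized by uniform distributions and minimized by concentrated distributions.

- Uniform distributions have maximum entropy log₂(4) = 2.0000 bits
- The more "peaked" or concentrated a distribution, the lower its entropy

Entropies:
  H(A) = 2.0000 bits
  H(B) = 1.9013 bits
  H(C) = 1.1089 bits

Ranking: A > B > C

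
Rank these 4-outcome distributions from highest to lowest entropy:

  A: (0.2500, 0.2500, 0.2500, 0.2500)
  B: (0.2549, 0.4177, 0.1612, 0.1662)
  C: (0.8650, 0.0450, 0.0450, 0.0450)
A > B > C

Key insight: Entropy is maximized by uniform distributions and minimized by concentrated distributions.

- Uniform distributions have maximum entropy log₂(4) = 2.0000 bits
- The more "peaked" or concentrated a distribution, the lower its entropy

Entropies:
  H(A) = 2.0000 bits
  H(B) = 1.8835 bits
  H(C) = 0.7850 bits

Ranking: A > B > C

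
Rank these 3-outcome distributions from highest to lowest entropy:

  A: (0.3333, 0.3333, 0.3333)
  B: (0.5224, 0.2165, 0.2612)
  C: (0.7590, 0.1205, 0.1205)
A > B > C

Key insight: Entropy is maximized by uniform distributions and minimized by concentrated distributions.

- Uniform distributions have maximum entropy log₂(3) = 1.5850 bits
- The more "peaked" or concentrated a distribution, the lower its entropy

Entropies:
  H(A) = 1.5850 bits
  H(B) = 1.4732 bits
  H(C) = 1.0377 bits

Ranking: A > B > C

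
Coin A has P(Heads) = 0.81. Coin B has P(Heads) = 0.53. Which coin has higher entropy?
B

For binary distributions, entropy is maximized at p=0.5 and decreases as p moves toward 0 or 1.

H(A) = H(0.81) = 0.7015 bits
H(B) = H(0.53) = 0.9974 bits

Distribution B (p=0.53) is closer to uniform (p=0.5), so it has higher entropy.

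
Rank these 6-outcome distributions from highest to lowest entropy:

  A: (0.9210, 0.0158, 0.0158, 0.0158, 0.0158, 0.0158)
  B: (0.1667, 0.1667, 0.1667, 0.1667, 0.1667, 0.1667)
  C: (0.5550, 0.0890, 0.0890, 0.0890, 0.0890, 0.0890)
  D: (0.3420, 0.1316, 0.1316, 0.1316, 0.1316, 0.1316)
B > D > C > A

Key insight: Entropy is maximized by uniform distributions and minimized by concentrated distributions.

Entropies:
  H(A) = 0.5821 bits
  H(B) = 2.5850 bits
  H(C) = 2.0245 bits
  H(D) = 2.4545 bits

Ranking: B > D > C > A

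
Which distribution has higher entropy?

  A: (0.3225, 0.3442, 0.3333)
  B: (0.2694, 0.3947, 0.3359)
A

Both distributions are close to uniform, making this a harder comparison.

H(A) = 1.5845 bits
H(B) = 1.5678 bits

The distribution closer to uniform has higher entropy.
Answer: A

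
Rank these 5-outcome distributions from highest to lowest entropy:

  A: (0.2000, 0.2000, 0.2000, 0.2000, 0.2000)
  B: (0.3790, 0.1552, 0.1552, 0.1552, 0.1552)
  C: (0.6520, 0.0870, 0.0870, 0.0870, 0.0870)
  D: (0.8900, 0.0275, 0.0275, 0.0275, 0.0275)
A > B > C > D

Key insight: Entropy is maximized by uniform distributions and minimized by concentrated distributions.

Entropies:
  H(A) = 2.3219 bits
  H(B) = 2.1993 bits
  H(C) = 1.6283 bits
  H(D) = 0.7199 bits

Ranking: A > B > C > D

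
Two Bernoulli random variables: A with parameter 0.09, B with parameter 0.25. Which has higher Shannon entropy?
B

For binary distributions, entropy is maximized at p=0.5 and decreases as p moves toward 0 or 1.

H(A) = H(0.09) = 0.4365 bits
H(B) = H(0.25) = 0.8113 bits

Distribution B (p=0.25) is closer to uniform (p=0.5), so it has higher entropy.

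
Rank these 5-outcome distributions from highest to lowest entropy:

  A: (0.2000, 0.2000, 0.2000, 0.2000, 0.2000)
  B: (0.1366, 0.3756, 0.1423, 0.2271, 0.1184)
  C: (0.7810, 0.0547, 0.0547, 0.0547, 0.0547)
A > B > C

Key insight: Entropy is maximized by uniform distributions and minimized by concentrated distributions.

- Uniform distributions have maximum entropy log₂(5) = 2.3219 bits
- The more "peaked" or concentrated a distribution, the lower its entropy

Entropies:
  H(A) = 2.3219 bits
  H(B) = 2.1733 bits
  H(C) = 1.1963 bits

Ranking: A > B > C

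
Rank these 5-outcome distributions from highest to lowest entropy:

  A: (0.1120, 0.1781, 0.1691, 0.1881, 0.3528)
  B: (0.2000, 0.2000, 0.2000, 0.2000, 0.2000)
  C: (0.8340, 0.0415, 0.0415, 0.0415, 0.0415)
B > A > C

Key insight: Entropy is maximized by uniform distributions and minimized by concentrated distributions.

- Uniform distributions have maximum entropy log₂(5) = 2.3219 bits
- The more "peaked" or concentrated a distribution, the lower its entropy

Entropies:
  H(A) = 2.2142 bits
  H(B) = 2.3219 bits
  H(C) = 0.9805 bits

Ranking: B > A > C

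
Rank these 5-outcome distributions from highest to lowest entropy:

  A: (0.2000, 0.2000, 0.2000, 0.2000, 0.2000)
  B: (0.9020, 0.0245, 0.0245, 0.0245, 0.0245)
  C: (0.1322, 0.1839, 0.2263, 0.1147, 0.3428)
A > C > B

Key insight: Entropy is maximized by uniform distributions and minimized by concentrated distributions.

- Uniform distributions have maximum entropy log₂(5) = 2.3219 bits
- The more "peaked" or concentrated a distribution, the lower its entropy

Entropies:
  H(A) = 2.3219 bits
  H(B) = 0.6586 bits
  H(C) = 2.2083 bits

Ranking: A > C > B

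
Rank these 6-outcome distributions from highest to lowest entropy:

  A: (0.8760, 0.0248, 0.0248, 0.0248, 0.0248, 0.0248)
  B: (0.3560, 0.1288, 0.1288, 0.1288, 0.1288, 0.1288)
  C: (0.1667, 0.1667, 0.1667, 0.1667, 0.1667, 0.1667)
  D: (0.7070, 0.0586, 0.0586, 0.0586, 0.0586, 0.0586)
C > B > D > A

Key insight: Entropy is maximized by uniform distributions and minimized by concentrated distributions.

Entropies:
  H(A) = 0.8287 bits
  H(B) = 2.4346 bits
  H(C) = 2.5850 bits
  H(D) = 1.5529 bits

Ranking: C > B > D > A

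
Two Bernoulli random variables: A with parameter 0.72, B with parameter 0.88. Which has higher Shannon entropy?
A

For binary distributions, entropy is maximized at p=0.5 and decreases as p moves toward 0 or 1.

H(A) = H(0.72) = 0.8555 bits
H(B) = H(0.88) = 0.5294 bits

Distribution A (p=0.72) is closer to uniform (p=0.5), so it has higher entropy.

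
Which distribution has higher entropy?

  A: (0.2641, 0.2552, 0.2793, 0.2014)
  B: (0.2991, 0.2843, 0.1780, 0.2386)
A

Both distributions are close to uniform, making this a harder comparison.

H(A) = 1.9897 bits
H(B) = 1.9732 bits

The distribution closer to uniform has higher entropy.
Answer: A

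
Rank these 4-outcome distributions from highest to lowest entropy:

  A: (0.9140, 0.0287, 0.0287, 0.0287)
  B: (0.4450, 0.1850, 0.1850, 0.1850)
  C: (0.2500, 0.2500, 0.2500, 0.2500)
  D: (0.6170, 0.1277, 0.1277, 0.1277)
C > B > D > A

Key insight: Entropy is maximized by uniform distributions and minimized by concentrated distributions.

Entropies:
  H(A) = 0.5593 bits
  H(B) = 1.8709 bits
  H(C) = 2.0000 bits
  H(D) = 1.5672 bits

Ranking: C > B > D > A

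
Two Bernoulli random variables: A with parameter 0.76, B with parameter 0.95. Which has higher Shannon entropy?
A

For binary distributions, entropy is maximized at p=0.5 and decreases as p moves toward 0 or 1.

H(A) = H(0.76) = 0.7950 bits
H(B) = H(0.95) = 0.2864 bits

Distribution A (p=0.76) is closer to uniform (p=0.5), so it has higher entropy.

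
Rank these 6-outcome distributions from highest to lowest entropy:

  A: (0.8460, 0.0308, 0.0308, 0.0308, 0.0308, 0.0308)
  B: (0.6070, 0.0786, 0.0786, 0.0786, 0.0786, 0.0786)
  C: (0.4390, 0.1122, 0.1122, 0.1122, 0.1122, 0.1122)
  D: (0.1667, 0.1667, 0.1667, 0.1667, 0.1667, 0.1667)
D > C > B > A

Key insight: Entropy is maximized by uniform distributions and minimized by concentrated distributions.

Entropies:
  H(A) = 0.9773 bits
  H(B) = 1.8792 bits
  H(C) = 2.2918 bits
  H(D) = 2.5850 bits

Ranking: D > C > B > A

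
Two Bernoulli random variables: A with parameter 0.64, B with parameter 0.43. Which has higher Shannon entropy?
B

For binary distributions, entropy is maximized at p=0.5 and decreases as p moves toward 0 or 1.

H(A) = H(0.64) = 0.9427 bits
H(B) = H(0.43) = 0.9858 bits

Distribution B (p=0.43) is closer to uniform (p=0.5), so it has higher entropy.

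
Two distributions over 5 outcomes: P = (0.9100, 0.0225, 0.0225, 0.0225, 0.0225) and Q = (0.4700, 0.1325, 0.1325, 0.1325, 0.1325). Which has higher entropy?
Q

P is highly concentrated on one outcome (91%), making it nearly deterministic. Q spreads its mass more evenly (max 47%). The more spread-out distribution has higher entropy: H(P) ≈ 0.616 bits, H(Q) ≈ 2.057 bits.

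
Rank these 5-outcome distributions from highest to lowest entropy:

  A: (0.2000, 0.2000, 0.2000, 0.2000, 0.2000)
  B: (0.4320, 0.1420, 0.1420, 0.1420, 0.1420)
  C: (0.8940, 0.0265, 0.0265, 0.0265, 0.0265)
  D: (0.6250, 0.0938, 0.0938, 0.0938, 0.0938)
A > B > D > C

Key insight: Entropy is maximized by uniform distributions and minimized by concentrated distributions.

Entropies:
  H(A) = 2.3219 bits
  H(B) = 2.1226 bits
  H(C) = 0.6997 bits
  H(D) = 1.7044 bits

Ranking: A > B > D > C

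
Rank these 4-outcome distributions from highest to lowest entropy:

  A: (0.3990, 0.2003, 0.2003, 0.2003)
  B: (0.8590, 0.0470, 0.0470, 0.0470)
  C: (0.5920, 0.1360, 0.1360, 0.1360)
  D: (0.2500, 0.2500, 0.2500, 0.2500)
D > A > C > B

Key insight: Entropy is maximized by uniform distributions and minimized by concentrated distributions.

Entropies:
  H(A) = 1.9229 bits
  H(B) = 0.8103 bits
  H(C) = 1.6221 bits
  H(D) = 2.0000 bits

Ranking: D > A > C > B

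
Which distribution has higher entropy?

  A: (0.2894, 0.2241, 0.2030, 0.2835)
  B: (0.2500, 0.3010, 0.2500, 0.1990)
B

Both distributions are close to uniform, making this a harder comparison.

H(A) = 1.9838 bits
H(B) = 1.9849 bits

The distribution closer to uniform has higher entropy.
Answer: B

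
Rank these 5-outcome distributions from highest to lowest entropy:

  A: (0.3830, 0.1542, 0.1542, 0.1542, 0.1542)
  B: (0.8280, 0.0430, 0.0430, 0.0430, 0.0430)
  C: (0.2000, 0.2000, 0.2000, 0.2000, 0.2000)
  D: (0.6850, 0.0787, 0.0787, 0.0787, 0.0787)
C > A > D > B

Key insight: Entropy is maximized by uniform distributions and minimized by concentrated distributions.

Entropies:
  H(A) = 2.1941 bits
  H(B) = 1.0063 bits
  H(C) = 2.3219 bits
  H(D) = 1.5289 bits

Ranking: C > A > D > B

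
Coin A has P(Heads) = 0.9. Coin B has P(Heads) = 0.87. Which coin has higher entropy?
B

For binary distributions, entropy is maximized at p=0.5 and decreases as p moves toward 0 or 1.

H(A) = H(0.9) = 0.4690 bits
H(B) = H(0.87) = 0.5574 bits

Distribution B (p=0.87) is closer to uniform (p=0.5), so it has higher entropy.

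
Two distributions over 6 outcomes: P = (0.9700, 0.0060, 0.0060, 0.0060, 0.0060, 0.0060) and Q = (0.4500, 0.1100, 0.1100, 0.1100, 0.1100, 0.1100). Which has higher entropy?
Q

P is highly concentrated on one outcome (97%), making it nearly deterministic. Q spreads its mass more evenly (max 45%). The more spread-out distribution has higher entropy: H(P) ≈ 0.264 bits, H(Q) ≈ 2.270 bits.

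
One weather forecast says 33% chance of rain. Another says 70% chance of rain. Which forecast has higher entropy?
33% forecast

Treat each forecast as a Bernoulli distribution. Binary entropy is maximized at p=0.5 and falls off symmetrically toward 0 or 1. The 33% forecast is closer to 50%, so it is more uncertain. H(33%) ≈ 0.915 bits, H(70%) ≈ 0.881 bits.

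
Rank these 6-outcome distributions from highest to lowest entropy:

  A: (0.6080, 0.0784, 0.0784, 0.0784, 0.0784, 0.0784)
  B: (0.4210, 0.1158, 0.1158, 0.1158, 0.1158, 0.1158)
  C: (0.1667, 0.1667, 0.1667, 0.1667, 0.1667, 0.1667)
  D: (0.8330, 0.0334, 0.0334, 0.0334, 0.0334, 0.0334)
C > B > A > D

Key insight: Entropy is maximized by uniform distributions and minimized by concentrated distributions.

Entropies:
  H(A) = 1.8763 bits
  H(B) = 2.3263 bits
  H(C) = 2.5850 bits
  H(D) = 1.0386 bits

Ranking: C > B > A > D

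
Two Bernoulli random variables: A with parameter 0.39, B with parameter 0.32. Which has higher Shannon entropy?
A

For binary distributions, entropy is maximized at p=0.5 and decreases as p moves toward 0 or 1.

H(A) = H(0.39) = 0.9648 bits
H(B) = H(0.32) = 0.9044 bits

Distribution A (p=0.39) is closer to uniform (p=0.5), so it has higher entropy.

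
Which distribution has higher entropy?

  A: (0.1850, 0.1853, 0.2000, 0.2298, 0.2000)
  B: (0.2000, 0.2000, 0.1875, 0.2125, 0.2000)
B

Both distributions are close to uniform, making this a harder comparison.

H(A) = 2.3172 bits
H(B) = 2.3208 bits

The distribution closer to uniform has higher entropy.
Answer: B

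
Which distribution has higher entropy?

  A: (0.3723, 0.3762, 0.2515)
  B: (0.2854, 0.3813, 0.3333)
B

Both distributions are close to uniform, making this a harder comparison.

H(A) = 1.5621 bits
H(B) = 1.5750 bits

The distribution closer to uniform has higher entropy.
Answer: B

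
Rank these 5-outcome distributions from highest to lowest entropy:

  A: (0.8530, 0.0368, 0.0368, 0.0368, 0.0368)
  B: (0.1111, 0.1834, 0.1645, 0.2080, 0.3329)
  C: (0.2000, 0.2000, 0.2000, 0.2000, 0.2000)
C > B > A

Key insight: Entropy is maximized by uniform distributions and minimized by concentrated distributions.

- Uniform distributions have maximum entropy log₂(5) = 2.3219 bits
- The more "peaked" or concentrated a distribution, the lower its entropy

Entropies:
  H(A) = 0.8963 bits
  H(B) = 2.2288 bits
  H(C) = 2.3219 bits

Ranking: C > B > A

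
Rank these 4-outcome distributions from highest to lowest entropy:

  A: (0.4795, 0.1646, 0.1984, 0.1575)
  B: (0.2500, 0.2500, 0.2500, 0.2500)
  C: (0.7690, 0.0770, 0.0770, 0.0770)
B > A > C

Key insight: Entropy is maximized by uniform distributions and minimized by concentrated distributions.

- Uniform distributions have maximum entropy log₂(4) = 2.0000 bits
- The more "peaked" or concentrated a distribution, the lower its entropy

Entropies:
  H(A) = 1.8198 bits
  H(B) = 2.0000 bits
  H(C) = 1.1459 bits

Ranking: B > A > C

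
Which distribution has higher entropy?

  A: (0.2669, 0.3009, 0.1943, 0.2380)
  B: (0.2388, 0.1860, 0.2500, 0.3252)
A

Both distributions are close to uniform, making this a harder comparison.

H(A) = 1.9821 bits
H(B) = 1.9718 bits

The distribution closer to uniform has higher entropy.
Answer: A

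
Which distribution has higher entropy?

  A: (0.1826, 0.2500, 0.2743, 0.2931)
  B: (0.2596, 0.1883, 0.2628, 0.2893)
B

Both distributions are close to uniform, making this a harder comparison.

H(A) = 1.9788 bits
H(B) = 1.9830 bits

The distribution closer to uniform has higher entropy.
Answer: B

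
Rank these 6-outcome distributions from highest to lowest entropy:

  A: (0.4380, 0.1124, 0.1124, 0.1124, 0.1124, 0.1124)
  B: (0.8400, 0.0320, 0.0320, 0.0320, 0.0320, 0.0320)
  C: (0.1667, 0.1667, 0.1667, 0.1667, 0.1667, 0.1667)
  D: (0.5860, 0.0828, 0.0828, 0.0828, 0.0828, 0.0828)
C > A > D > B

Key insight: Entropy is maximized by uniform distributions and minimized by concentrated distributions.

Entropies:
  H(A) = 2.2938 bits
  H(B) = 1.0058 bits
  H(C) = 2.5850 bits
  H(D) = 1.9398 bits

Ranking: C > A > D > B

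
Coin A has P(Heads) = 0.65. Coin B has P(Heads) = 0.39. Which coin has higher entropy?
B

For binary distributions, entropy is maximized at p=0.5 and decreases as p moves toward 0 or 1.

H(A) = H(0.65) = 0.9341 bits
H(B) = H(0.39) = 0.9648 bits

Distribution B (p=0.39) is closer to uniform (p=0.5), so it has higher entropy.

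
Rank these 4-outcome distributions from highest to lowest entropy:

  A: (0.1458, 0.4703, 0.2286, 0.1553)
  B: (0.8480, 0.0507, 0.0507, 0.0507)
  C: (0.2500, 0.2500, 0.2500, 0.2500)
C > A > B

Key insight: Entropy is maximized by uniform distributions and minimized by concentrated distributions.

- Uniform distributions have maximum entropy log₂(4) = 2.0000 bits
- The more "peaked" or concentrated a distribution, the lower its entropy

Entropies:
  H(A) = 1.8208 bits
  H(B) = 0.8557 bits
  H(C) = 2.0000 bits

Ranking: C > A > B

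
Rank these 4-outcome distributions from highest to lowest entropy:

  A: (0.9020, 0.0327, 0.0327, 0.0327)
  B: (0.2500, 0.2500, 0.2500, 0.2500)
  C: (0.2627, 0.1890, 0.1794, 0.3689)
B > C > A

Key insight: Entropy is maximized by uniform distributions and minimized by concentrated distributions.

- Uniform distributions have maximum entropy log₂(4) = 2.0000 bits
- The more "peaked" or concentrated a distribution, the lower its entropy

Entropies:
  H(A) = 0.6179 bits
  H(B) = 2.0000 bits
  H(C) = 1.9363 bits

Ranking: B > C > A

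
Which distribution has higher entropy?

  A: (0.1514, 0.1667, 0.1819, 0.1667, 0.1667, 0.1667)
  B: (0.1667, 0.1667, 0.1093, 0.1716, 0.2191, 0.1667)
A

Both distributions are close to uniform, making this a harder comparison.

H(A) = 2.5829 bits
H(B) = 2.5578 bits

The distribution closer to uniform has higher entropy.
Answer: A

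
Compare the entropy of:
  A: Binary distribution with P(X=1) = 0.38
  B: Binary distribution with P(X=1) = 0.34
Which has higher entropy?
A

For binary distributions, entropy is maximized at p=0.5 and decreases as p moves toward 0 or 1.

H(A) = H(0.38) = 0.9580 bits
H(B) = H(0.34) = 0.9248 bits

Distribution A (p=0.38) is closer to uniform (p=0.5), so it has higher entropy.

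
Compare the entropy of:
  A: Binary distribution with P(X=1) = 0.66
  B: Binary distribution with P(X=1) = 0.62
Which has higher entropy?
B

For binary distributions, entropy is maximized at p=0.5 and decreases as p moves toward 0 or 1.

H(A) = H(0.66) = 0.9248 bits
H(B) = H(0.62) = 0.9580 bits

Distribution B (p=0.62) is closer to uniform (p=0.5), so it has higher entropy.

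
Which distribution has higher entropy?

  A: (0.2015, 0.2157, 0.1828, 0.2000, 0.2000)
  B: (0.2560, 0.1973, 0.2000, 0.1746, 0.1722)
A

Both distributions are close to uniform, making this a harder comparison.

H(A) = 2.3199 bits
H(B) = 2.3062 bits

The distribution closer to uniform has higher entropy.
Answer: A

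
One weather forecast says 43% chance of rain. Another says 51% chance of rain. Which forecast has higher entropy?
51% forecast

Treat each forecast as a Bernoulli distribution. Binary entropy is maximized at p=0.5 and falls off symmetrically toward 0 or 1. The 51% forecast is closer to 50%, so it is more uncertain. H(43%) ≈ 0.986 bits, H(51%) ≈ 1.000 bits.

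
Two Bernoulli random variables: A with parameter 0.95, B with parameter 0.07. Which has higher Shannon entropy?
B

For binary distributions, entropy is maximized at p=0.5 and decreases as p moves toward 0 or 1.

H(A) = H(0.95) = 0.2864 bits
H(B) = H(0.07) = 0.3659 bits

Distribution B (p=0.07) is closer to uniform (p=0.5), so it has higher entropy.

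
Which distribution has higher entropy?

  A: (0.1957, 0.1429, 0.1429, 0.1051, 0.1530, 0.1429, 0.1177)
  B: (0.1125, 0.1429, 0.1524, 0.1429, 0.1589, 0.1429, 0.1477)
B

Both distributions are close to uniform, making this a harder comparison.

H(A) = 2.7829 bits
H(B) = 2.8005 bits

The distribution closer to uniform has higher entropy.
Answer: B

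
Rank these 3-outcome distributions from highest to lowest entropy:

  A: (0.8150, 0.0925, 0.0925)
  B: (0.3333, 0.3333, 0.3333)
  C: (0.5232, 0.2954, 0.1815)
B > C > A

Key insight: Entropy is maximized by uniform distributions and minimized by concentrated distributions.

- Uniform distributions have maximum entropy log₂(3) = 1.5850 bits
- The more "peaked" or concentrated a distribution, the lower its entropy

Entropies:
  H(A) = 0.8759 bits
  H(B) = 1.5850 bits
  H(C) = 1.4555 bits

Ranking: B > C > A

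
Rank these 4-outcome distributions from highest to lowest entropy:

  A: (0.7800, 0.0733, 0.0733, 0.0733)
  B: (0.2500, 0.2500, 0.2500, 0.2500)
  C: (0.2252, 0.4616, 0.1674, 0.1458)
B > C > A

Key insight: Entropy is maximized by uniform distributions and minimized by concentrated distributions.

- Uniform distributions have maximum entropy log₂(4) = 2.0000 bits
- The more "peaked" or concentrated a distribution, the lower its entropy

Entropies:
  H(A) = 1.1089 bits
  H(B) = 2.0000 bits
  H(C) = 1.8358 bits

Ranking: B > C > A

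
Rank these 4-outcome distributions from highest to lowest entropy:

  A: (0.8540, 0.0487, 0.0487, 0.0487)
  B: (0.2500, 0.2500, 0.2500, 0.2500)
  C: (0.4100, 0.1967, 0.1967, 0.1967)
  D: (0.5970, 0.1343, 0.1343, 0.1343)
B > C > D > A

Key insight: Entropy is maximized by uniform distributions and minimized by concentrated distributions.

Entropies:
  H(A) = 0.8311 bits
  H(B) = 2.0000 bits
  H(C) = 1.9116 bits
  H(D) = 1.6114 bits

Ranking: B > C > D > A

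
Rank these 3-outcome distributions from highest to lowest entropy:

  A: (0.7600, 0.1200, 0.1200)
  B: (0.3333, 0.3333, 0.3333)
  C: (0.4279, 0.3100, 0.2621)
B > C > A

Key insight: Entropy is maximized by uniform distributions and minimized by concentrated distributions.

- Uniform distributions have maximum entropy log₂(3) = 1.5850 bits
- The more "peaked" or concentrated a distribution, the lower its entropy

Entropies:
  H(A) = 1.0350 bits
  H(B) = 1.5850 bits
  H(C) = 1.5541 bits

Ranking: B > C > A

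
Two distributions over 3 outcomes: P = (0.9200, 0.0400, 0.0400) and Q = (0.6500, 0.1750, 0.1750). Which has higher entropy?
Q

P is highly concentrated on one outcome (92%), making it nearly deterministic. Q spreads its mass more evenly (max 65%). The more spread-out distribution has higher entropy: H(P) ≈ 0.482 bits, H(Q) ≈ 1.284 bits.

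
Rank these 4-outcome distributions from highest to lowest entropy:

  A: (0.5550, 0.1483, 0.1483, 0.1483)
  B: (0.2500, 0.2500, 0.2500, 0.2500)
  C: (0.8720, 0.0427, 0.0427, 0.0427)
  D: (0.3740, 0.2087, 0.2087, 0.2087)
B > D > A > C

Key insight: Entropy is maximized by uniform distributions and minimized by concentrated distributions.

Entropies:
  H(A) = 1.6966 bits
  H(B) = 2.0000 bits
  H(C) = 0.7548 bits
  H(D) = 1.9459 bits

Ranking: B > D > A > C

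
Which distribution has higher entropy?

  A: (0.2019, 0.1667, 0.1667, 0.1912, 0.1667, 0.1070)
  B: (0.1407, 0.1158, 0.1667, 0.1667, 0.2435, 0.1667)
A

Both distributions are close to uniform, making this a harder comparison.

H(A) = 2.5598 bits
H(B) = 2.5470 bits

The distribution closer to uniform has higher entropy.
Answer: A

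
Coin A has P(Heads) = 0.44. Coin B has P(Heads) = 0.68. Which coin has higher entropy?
A

For binary distributions, entropy is maximized at p=0.5 and decreases as p moves toward 0 or 1.

H(A) = H(0.44) = 0.9896 bits
H(B) = H(0.68) = 0.9044 bits

Distribution A (p=0.44) is closer to uniform (p=0.5), so it has higher entropy.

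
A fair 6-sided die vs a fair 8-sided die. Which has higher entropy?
8-sided die

Both are uniform distributions; for uniform over n outcomes, H = log₂(n). H(6-sided) = log₂(6) = 2.585 bits and H(8-sided) = log₂(8) = 3.000 bits. More outcomes in a uniform distribution means higher entropy.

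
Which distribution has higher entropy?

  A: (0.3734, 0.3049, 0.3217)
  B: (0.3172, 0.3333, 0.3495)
B

Both distributions are close to uniform, making this a harder comparison.

H(A) = 1.5795 bits
H(B) = 1.5838 bits

The distribution closer to uniform has higher entropy.
Answer: B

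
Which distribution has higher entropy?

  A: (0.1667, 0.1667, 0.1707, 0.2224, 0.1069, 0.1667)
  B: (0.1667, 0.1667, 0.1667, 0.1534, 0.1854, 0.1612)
B

Both distributions are close to uniform, making this a harder comparison.

H(A) = 2.5550 bits
H(B) = 2.5826 bits

The distribution closer to uniform has higher entropy.
Answer: B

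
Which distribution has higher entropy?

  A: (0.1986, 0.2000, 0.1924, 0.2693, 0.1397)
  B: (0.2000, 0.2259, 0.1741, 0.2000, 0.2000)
B

Both distributions are close to uniform, making this a harder comparison.

H(A) = 2.2914 bits
H(B) = 2.3171 bits

The distribution closer to uniform has higher entropy.
Answer: B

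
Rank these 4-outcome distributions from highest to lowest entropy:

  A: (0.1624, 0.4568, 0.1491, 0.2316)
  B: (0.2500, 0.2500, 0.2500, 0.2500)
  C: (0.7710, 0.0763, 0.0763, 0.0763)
B > A > C

Key insight: Entropy is maximized by uniform distributions and minimized by concentrated distributions.

- Uniform distributions have maximum entropy log₂(4) = 2.0000 bits
- The more "peaked" or concentrated a distribution, the lower its entropy

Entropies:
  H(A) = 1.8404 bits
  H(B) = 2.0000 bits
  H(C) = 1.1392 bits

Ranking: B > A > C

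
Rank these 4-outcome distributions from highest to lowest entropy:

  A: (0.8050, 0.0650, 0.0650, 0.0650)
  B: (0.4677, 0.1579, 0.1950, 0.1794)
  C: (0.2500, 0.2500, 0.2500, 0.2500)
C > B > A

Key insight: Entropy is maximized by uniform distributions and minimized by concentrated distributions.

- Uniform distributions have maximum entropy log₂(4) = 2.0000 bits
- The more "peaked" or concentrated a distribution, the lower its entropy

Entropies:
  H(A) = 1.0209 bits
  H(B) = 1.8379 bits
  H(C) = 2.0000 bits

Ranking: C > B > A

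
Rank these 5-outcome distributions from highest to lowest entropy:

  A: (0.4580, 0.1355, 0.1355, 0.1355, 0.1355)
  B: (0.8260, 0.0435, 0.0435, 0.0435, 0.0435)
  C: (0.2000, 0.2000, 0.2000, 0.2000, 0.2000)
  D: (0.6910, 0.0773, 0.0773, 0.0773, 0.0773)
C > A > D > B

Key insight: Entropy is maximized by uniform distributions and minimized by concentrated distributions.

Entropies:
  H(A) = 2.0789 bits
  H(B) = 1.0148 bits
  H(C) = 2.3219 bits
  H(D) = 1.5100 bits

Ranking: C > A > D > B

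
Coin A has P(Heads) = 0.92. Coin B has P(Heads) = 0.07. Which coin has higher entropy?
A

For binary distributions, entropy is maximized at p=0.5 and decreases as p moves toward 0 or 1.

H(A) = H(0.92) = 0.4022 bits
H(B) = H(0.07) = 0.3659 bits

Distribution A (p=0.92) is closer to uniform (p=0.5), so it has higher entropy.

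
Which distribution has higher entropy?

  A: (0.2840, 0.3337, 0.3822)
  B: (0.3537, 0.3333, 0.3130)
B

Both distributions are close to uniform, making this a harder comparison.

H(A) = 1.5745 bits
H(B) = 1.5832 bits

The distribution closer to uniform has higher entropy.
Answer: B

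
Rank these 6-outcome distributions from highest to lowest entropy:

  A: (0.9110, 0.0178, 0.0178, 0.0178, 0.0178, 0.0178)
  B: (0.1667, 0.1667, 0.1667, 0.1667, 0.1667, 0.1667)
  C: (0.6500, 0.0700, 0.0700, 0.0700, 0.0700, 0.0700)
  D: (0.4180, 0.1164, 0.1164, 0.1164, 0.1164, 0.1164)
B > D > C > A

Key insight: Entropy is maximized by uniform distributions and minimized by concentrated distributions.

Entropies:
  H(A) = 0.6398 bits
  H(B) = 2.5850 bits
  H(C) = 1.7467 bits
  H(D) = 2.3319 bits

Ranking: B > D > C > A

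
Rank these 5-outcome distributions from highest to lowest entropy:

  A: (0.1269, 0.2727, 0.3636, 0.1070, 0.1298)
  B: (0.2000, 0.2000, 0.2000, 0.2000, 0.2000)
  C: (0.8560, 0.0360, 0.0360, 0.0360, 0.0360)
B > A > C

Key insight: Entropy is maximized by uniform distributions and minimized by concentrated distributions.

- Uniform distributions have maximum entropy log₂(5) = 2.3219 bits
- The more "peaked" or concentrated a distribution, the lower its entropy

Entropies:
  H(A) = 2.1472 bits
  H(B) = 2.3219 bits
  H(C) = 0.8826 bits

Ranking: B > A > C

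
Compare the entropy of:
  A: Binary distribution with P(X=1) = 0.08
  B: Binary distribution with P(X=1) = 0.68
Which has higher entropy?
B

For binary distributions, entropy is maximized at p=0.5 and decreases as p moves toward 0 or 1.

H(A) = H(0.08) = 0.4022 bits
H(B) = H(0.68) = 0.9044 bits

Distribution B (p=0.68) is closer to uniform (p=0.5), so it has higher entropy.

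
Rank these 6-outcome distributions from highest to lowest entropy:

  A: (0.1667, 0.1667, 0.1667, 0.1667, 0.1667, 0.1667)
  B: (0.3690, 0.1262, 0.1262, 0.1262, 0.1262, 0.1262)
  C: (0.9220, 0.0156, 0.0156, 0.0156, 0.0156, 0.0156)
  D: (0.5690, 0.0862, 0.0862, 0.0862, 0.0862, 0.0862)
A > B > D > C

Key insight: Entropy is maximized by uniform distributions and minimized by concentrated distributions.

Entropies:
  H(A) = 2.5850 bits
  H(B) = 2.4150 bits
  H(C) = 0.5762 bits
  H(D) = 1.9870 bits

Ranking: A > B > D > C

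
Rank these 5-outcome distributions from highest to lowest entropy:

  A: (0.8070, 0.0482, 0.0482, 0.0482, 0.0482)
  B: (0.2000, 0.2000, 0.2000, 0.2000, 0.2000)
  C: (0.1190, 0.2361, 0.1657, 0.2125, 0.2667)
B > C > A

Key insight: Entropy is maximized by uniform distributions and minimized by concentrated distributions.

- Uniform distributions have maximum entropy log₂(5) = 2.3219 bits
- The more "peaked" or concentrated a distribution, the lower its entropy

Entropies:
  H(A) = 1.0937 bits
  H(B) = 2.3219 bits
  H(C) = 2.2701 bits

Ranking: B > C > A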